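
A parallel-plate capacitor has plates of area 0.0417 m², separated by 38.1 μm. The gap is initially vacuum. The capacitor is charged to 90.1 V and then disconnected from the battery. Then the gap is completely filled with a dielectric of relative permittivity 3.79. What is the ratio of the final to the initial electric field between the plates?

0.264

Isolated ⇒ Q is held fixed.
V₂ = Q/C₂ = V₁/3.79; E = V/d, so E₂/E₁ = (V₂/V₁)(d₁/d₂) = 0.264.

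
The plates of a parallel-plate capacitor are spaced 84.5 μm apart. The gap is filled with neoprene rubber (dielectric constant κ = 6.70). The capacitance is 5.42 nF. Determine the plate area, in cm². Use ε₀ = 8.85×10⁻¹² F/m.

A ≈ 77.2 cm²

A = Cd/(κε₀) = 5.42×10⁻⁹ × 8.45×10⁻⁵ / (6.70 × 8.85×10⁻¹²) = 7.72×10⁻³ m².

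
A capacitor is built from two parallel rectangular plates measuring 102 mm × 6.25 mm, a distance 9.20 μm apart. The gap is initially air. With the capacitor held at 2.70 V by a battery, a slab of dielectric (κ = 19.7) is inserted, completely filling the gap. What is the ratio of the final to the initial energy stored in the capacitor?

Battery connected ⇒ V is held fixed.
C₂ = 19.7 C₁ and U = ½CV², so U₂/U₁ = C₂/C₁ = 19.7.

19.7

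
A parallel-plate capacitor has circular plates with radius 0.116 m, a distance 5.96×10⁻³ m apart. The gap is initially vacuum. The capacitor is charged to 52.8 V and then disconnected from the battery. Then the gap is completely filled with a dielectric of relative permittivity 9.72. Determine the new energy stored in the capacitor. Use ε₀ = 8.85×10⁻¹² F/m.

A = π(0.116 m)² = 4.23×10⁻² m².
Initially C₁ = ε₀A/d = 8.85×10⁻¹² × 4.23×10⁻² / 5.96×10⁻³ = 6.28×10⁻¹¹ F.
U₁ = 8.75×10⁻⁸ J.
Isolated ⇒ Q is held fixed. C₂ = 9.72 C₁ and U = Q²/(2C), so U₂/U₁ = C₁/C₂ = 0.103.
U₂ = 0.103 × 8.75×10⁻⁸ = 9.00×10⁻⁹ J.

9.00 nJ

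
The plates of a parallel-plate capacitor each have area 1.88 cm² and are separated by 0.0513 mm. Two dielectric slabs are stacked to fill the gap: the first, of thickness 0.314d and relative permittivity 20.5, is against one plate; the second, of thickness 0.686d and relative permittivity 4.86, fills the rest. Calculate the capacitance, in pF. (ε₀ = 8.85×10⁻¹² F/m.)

207 pF

A = 1.88 cm² = 1.88×10⁻⁴ m².
Stacked slabs ⇒ two capacitors in series, each with the full plate area.
C₁ = κ₁ε₀A/d₁ = 20.5 × 8.85×10⁻¹² × 1.88×10⁻⁴ / 1.61×10⁻⁵ = 2.12×10⁻⁹ F.
C₂ = κ₂ε₀A/d₂ = 4.86 × 8.85×10⁻¹² × 1.88×10⁻⁴ / 3.52×10⁻⁵ = 2.30×10⁻¹⁰ F.
C = (1/C₁ + 1/C₂)⁻¹ = 2.07×10⁻¹⁰ F.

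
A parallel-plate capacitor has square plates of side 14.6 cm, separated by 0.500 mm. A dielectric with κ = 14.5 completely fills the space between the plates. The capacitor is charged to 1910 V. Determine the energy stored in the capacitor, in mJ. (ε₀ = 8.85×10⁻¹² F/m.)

A = (14.6 cm)² = 2.13×10⁻² m².
C = κε₀A/d = 14.5 × 8.85×10⁻¹² × 2.13×10⁻² / 5.00×10⁻⁴ = 5.47×10⁻⁹ F.
U = ½CV² = ½ × 5.47×10⁻⁹ × (1910)² = 9.98×10⁻³ J.

U ≈ 9.98 mJ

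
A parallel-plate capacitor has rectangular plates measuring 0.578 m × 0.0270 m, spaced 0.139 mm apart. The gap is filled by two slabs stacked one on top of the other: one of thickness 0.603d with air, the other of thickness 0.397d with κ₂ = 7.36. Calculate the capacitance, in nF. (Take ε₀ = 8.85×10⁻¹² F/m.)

A = 0.578 × 0.0270 m² = 1.56×10⁻² m².
Stacked slabs ⇒ two capacitors in series, each with the full plate area.
C₁ = κ₁ε₀A/d₁ = 1.00 × 8.85×10⁻¹² × 1.56×10⁻² / 8.38×10⁻⁵ = 1.65×10⁻⁹ F.
C₂ = κ₂ε₀A/d₂ = 7.36 × 8.85×10⁻¹² × 1.56×10⁻² / 5.52×10⁻⁵ = 1.84×10⁻⁸ F.
C = (1/C₁ + 1/C₂)⁻¹ = 1.51×10⁻⁹ F.

C ≈ 1.51 nF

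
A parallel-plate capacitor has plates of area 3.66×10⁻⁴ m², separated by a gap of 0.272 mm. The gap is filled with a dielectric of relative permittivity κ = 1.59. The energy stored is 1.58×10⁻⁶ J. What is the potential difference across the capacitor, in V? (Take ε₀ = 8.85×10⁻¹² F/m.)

V ≈ 409 V

C = κε₀A/d = 1.59 × 8.85×10⁻¹² × 3.66×10⁻⁴ / 2.72×10⁻⁴ = 1.89×10⁻¹¹ F.
V = √(2U/C) = √(2 × 1.58×10⁻⁶ / 1.89×10⁻¹¹) = 4.09×10² V.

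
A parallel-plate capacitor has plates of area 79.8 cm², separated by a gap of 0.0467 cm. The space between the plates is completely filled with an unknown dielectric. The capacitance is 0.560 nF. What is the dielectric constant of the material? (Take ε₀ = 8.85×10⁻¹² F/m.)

A = 79.8 cm² = 7.98×10⁻³ m².
κ = Cd/(ε₀A) = 5.60×10⁻¹⁰ × 4.67×10⁻⁴ / (8.85×10⁻¹² × 7.98×10⁻³) = 3.70.

3.70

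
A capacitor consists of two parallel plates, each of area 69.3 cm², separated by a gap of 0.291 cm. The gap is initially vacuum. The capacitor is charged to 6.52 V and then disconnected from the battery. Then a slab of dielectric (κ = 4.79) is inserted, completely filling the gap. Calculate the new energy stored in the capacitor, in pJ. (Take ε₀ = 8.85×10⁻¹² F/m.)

U ≈ 93.5 pJ

A = 69.3 cm² = 6.93×10⁻³ m².
Initially C₁ = ε₀A/d = 8.85×10⁻¹² × 6.93×10⁻³ / 2.91×10⁻³ = 2.11×10⁻¹¹ F.
U₁ = 4.48×10⁻¹⁰ J.
Isolated ⇒ Q is held fixed. C₂ = 4.79 C₁ and U = Q²/(2C), so U₂/U₁ = C₁/C₂ = 0.209.
U₂ = 0.209 × 4.48×10⁻¹⁰ = 9.35×10⁻¹¹ J.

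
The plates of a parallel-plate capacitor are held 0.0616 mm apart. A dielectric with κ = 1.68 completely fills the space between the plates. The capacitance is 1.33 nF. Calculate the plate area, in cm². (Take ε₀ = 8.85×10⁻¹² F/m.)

A ≈ 55.1 cm²

A = Cd/(κε₀) = 1.33×10⁻⁹ × 6.16×10⁻⁵ / (1.68 × 8.85×10⁻¹²) = 5.51×10⁻³ m².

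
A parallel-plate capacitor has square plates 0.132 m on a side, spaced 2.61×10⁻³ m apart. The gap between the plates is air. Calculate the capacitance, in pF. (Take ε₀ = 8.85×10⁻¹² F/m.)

A = (0.132 m)² = 1.74×10⁻² m².
C = ε₀A/d = 8.85×10⁻¹² × 1.74×10⁻² / 2.61×10⁻³ = 5.91×10⁻¹¹ F.

C ≈ 59.1 pF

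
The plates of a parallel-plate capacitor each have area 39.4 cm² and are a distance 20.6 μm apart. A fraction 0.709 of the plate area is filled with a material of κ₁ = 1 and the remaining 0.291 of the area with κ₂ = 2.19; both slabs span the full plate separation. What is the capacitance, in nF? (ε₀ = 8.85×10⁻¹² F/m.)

C ≈ 2.28 nF

A = 39.4 cm² = 3.94×10⁻³ m².
Side-by-side slabs ⇒ two capacitors in parallel, each spanning the full gap.
C₁ = κ₁ε₀A₁/d = 1.00 × 8.85×10⁻¹² × 2.79×10⁻³ / 2.06×10⁻⁵ = 1.20×10⁻⁹ F.
C₂ = κ₂ε₀A₂/d = 2.19 × 8.85×10⁻¹² × 1.15×10⁻³ / 2.06×10⁻⁵ = 1.08×10⁻⁹ F.
C = C₁ + C₂ = 2.28×10⁻⁹ F.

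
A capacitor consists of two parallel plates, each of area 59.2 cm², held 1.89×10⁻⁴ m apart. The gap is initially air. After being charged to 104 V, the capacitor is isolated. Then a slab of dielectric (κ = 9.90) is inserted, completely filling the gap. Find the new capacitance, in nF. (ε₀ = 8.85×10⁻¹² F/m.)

2.74 nF

A = 59.2 cm² = 5.92×10⁻³ m².
Initially C₁ = ε₀A/d = 8.85×10⁻¹² × 5.92×10⁻³ / 1.89×10⁻⁴ = 2.77×10⁻¹⁰ F.
C = κε₀A/d scales with κ, so C₂/C₁ = κ = 9.90.
C₂ = 9.90 × 2.77×10⁻¹⁰ = 2.74×10⁻⁹ F.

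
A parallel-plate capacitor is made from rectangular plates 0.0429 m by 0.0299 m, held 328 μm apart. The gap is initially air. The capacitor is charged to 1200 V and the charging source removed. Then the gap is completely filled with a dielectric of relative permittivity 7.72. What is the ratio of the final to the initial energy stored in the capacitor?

0.130

Isolated ⇒ Q is held fixed.
C₂ = 7.72 C₁ and U = Q²/(2C), so U₂/U₁ = C₁/C₂ = 0.130.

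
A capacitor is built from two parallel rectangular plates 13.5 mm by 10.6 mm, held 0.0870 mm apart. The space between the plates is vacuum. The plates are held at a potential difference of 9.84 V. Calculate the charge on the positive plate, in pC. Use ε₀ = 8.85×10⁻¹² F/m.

A = 13.5 × 10.6 mm² = 1.43×10⁻⁴ m².
C = ε₀A/d = 8.85×10⁻¹² × 1.43×10⁻⁴ / 8.70×10⁻⁵ = 1.46×10⁻¹¹ F.
Q = CV = 1.46×10⁻¹¹ × 9.84 = 1.43×10⁻¹⁰ C.

Q ≈ 143 pC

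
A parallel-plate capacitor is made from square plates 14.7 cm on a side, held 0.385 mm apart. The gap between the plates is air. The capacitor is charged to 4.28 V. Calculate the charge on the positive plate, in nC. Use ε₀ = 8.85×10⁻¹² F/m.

A = (14.7 cm)² = 2.16×10⁻² m².
C = ε₀A/d = 8.85×10⁻¹² × 2.16×10⁻² / 3.85×10⁻⁴ = 4.97×10⁻¹⁰ F.
Q = CV = 4.97×10⁻¹⁰ × 4.28 = 2.13×10⁻⁹ C.

Q ≈ 2.13 nC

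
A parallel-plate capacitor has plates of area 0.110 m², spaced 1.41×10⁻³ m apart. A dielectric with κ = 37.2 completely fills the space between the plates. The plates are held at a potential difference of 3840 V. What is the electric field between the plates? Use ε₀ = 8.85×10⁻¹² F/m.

E = V/d = 3840 / 1.41×10⁻³ = 2.72×10⁶ V/m.

E ≈ 2.72 MV/m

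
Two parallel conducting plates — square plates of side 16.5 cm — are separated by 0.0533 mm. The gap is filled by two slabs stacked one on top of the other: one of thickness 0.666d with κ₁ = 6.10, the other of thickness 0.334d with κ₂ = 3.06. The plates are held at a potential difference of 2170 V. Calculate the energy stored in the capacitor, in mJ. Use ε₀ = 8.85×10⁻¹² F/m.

U ≈ 48.7 mJ

A = (16.5 cm)² = 2.72×10⁻² m².
Stacked slabs ⇒ two capacitors in series, each with the full plate area.
C₁ = κ₁ε₀A/d₁ = 6.10 × 8.85×10⁻¹² × 2.72×10⁻² / 3.55×10⁻⁵ = 4.14×10⁻⁸ F.
C₂ = κ₂ε₀A/d₂ = 3.06 × 8.85×10⁻¹² × 2.72×10⁻² / 1.78×10⁻⁵ = 4.14×10⁻⁸ F.
C = (1/C₁ + 1/C₂)⁻¹ = 2.07×10⁻⁸ F.
U = ½CV² = ½ × 2.07×10⁻⁸ × (2170)² = 4.87×10⁻² J.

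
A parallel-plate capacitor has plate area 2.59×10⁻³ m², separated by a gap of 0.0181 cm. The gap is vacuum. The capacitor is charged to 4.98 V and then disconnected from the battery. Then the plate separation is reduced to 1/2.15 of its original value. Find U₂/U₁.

Isolated ⇒ Q is held fixed.
C₂ = 2.15 C₁ and U = Q²/(2C), so U₂/U₁ = C₁/C₂ = 0.465.

U₂/U₁ ≈ 0.465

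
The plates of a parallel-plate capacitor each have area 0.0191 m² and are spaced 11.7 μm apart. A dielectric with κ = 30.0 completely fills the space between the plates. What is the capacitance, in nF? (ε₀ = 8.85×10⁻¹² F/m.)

C = κε₀A/d = 30.0 × 8.85×10⁻¹² × 1.91×10⁻² / 1.17×10⁻⁵ = 4.33×10⁻⁷ F.

C ≈ 433 nF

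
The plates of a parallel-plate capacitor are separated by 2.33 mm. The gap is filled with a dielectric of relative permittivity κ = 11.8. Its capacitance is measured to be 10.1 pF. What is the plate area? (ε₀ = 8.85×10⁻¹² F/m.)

A ≈ 225 mm²

A = Cd/(κε₀) = 1.01×10⁻¹¹ × 2.33×10⁻³ / (11.8 × 8.85×10⁻¹²) = 2.25×10⁻⁴ m².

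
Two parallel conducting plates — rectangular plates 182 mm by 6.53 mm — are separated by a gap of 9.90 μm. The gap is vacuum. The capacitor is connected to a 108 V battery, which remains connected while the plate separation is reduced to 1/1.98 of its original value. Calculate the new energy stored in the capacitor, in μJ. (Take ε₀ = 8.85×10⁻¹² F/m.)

A = 182 × 6.53 mm² = 1.19×10⁻³ m².
Initially C₁ = ε₀A/d = 8.85×10⁻¹² × 1.19×10⁻³ / 9.90×10⁻⁶ = 1.06×10⁻⁹ F.
U₁ = 6.20×10⁻⁶ J.
Battery connected ⇒ V is held fixed. C₂ = 1.98 C₁ and U = ½CV², so U₂/U₁ = C₂/C₁ = 1.98.
U₂ = 1.98 × 6.20×10⁻⁶ = 1.23×10⁻⁵ J.

12.3 μJ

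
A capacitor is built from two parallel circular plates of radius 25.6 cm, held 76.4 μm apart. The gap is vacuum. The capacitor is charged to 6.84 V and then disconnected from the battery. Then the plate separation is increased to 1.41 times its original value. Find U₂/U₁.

Isolated ⇒ Q is held fixed.
C₂ = 0.709 C₁ and U = Q²/(2C), so U₂/U₁ = C₁/C₂ = 1.41.

U₂/U₁ ≈ 1.41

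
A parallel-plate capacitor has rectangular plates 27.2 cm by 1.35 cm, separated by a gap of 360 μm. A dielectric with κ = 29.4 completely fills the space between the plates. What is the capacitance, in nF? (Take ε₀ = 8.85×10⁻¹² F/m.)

C ≈ 2.65 nF

A = 27.2 × 1.35 cm² = 3.67×10⁻³ m².
C = κε₀A/d = 29.4 × 8.85×10⁻¹² × 3.67×10⁻³ / 3.60×10⁻⁴ = 2.65×10⁻⁹ F.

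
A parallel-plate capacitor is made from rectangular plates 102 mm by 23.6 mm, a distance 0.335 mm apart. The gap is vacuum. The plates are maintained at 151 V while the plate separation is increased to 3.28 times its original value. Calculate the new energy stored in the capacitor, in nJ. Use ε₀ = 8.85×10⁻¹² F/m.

U ≈ 221 nJ

A = 102 × 23.6 mm² = 2.41×10⁻³ m².
Initially C₁ = ε₀A/d = 8.85×10⁻¹² × 2.41×10⁻³ / 3.35×10⁻⁴ = 6.36×10⁻¹¹ F.
U₁ = 7.25×10⁻⁷ J.
Battery connected ⇒ V is held fixed. C₂ = 0.305 C₁ and U = ½CV², so U₂/U₁ = C₂/C₁ = 0.305.
U₂ = 0.305 × 7.25×10⁻⁷ = 2.21×10⁻⁷ J.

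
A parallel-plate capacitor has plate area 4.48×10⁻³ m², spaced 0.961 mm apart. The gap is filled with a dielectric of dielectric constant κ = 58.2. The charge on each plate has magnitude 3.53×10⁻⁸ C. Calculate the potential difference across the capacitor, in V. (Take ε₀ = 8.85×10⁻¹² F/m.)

C = κε₀A/d = 58.2 × 8.85×10⁻¹² × 4.48×10⁻³ / 9.61×10⁻⁴ = 2.40×10⁻⁹ F.
V = Q/C = 3.53×10⁻⁸ / 2.40×10⁻⁹ = 14.7 V.

V ≈ 14.7 V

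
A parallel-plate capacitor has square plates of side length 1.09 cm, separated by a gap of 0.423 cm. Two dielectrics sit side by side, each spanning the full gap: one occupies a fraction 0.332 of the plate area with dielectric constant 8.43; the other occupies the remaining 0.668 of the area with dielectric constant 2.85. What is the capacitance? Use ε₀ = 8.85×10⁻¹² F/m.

1.17 pF

A = (1.09 cm)² = 1.19×10⁻⁴ m².
Side-by-side slabs ⇒ two capacitors in parallel, each spanning the full gap.
C₁ = κ₁ε₀A₁/d = 8.43 × 8.85×10⁻¹² × 3.94×10⁻⁵ / 4.23×10⁻³ = 6.96×10⁻¹³ F.
C₂ = κ₂ε₀A₂/d = 2.85 × 8.85×10⁻¹² × 7.94×10⁻⁵ / 4.23×10⁻³ = 4.73×10⁻¹³ F.
C = C₁ + C₂ = 1.17×10⁻¹² F.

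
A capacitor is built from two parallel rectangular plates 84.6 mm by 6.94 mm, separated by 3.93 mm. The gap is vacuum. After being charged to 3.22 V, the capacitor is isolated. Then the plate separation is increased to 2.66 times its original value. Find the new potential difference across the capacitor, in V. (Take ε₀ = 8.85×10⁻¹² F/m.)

8.57 V

A = 84.6 × 6.94 mm² = 5.87×10⁻⁴ m².
Initially C₁ = ε₀A/d = 8.85×10⁻¹² × 5.87×10⁻⁴ / 3.93×10⁻³ = 1.32×10⁻¹² F.
V₁ = 3.22 V.
Isolated ⇒ Q is held fixed. C₂ = 0.376 C₁ and V = Q/C, so V₂/V₁ = C₁/C₂ = 2.66.
V₂ = 2.66 × 3.22 = 8.57 V.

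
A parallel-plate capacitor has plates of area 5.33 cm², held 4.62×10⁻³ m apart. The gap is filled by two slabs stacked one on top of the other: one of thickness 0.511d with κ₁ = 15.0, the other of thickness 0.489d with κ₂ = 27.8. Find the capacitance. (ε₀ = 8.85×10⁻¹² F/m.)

A = 5.33 cm² = 5.33×10⁻⁴ m².
Stacked slabs ⇒ two capacitors in series, each with the full plate area.
C₁ = κ₁ε₀A/d₁ = 15.0 × 8.85×10⁻¹² × 5.33×10⁻⁴ / 2.36×10⁻³ = 3.00×10⁻¹¹ F.
C₂ = κ₂ε₀A/d₂ = 27.8 × 8.85×10⁻¹² × 5.33×10⁻⁴ / 2.26×10⁻³ = 5.80×10⁻¹¹ F.
C = (1/C₁ + 1/C₂)⁻¹ = 1.98×10⁻¹¹ F.

C ≈ 19.8 pF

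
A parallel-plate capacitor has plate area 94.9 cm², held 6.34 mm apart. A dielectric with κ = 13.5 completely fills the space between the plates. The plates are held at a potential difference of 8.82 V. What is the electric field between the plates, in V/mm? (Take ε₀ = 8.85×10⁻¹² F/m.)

1.39 V/mm

E = V/d = 8.82 / 6.34×10⁻³ = 1.39×10³ V/m.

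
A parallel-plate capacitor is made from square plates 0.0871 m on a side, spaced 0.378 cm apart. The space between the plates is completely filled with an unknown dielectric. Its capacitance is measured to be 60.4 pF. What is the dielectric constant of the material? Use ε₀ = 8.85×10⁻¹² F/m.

3.40

A = (0.0871 m)² = 7.59×10⁻³ m².
κ = Cd/(ε₀A) = 6.04×10⁻¹¹ × 3.78×10⁻³ / (8.85×10⁻¹² × 7.59×10⁻³) = 3.40.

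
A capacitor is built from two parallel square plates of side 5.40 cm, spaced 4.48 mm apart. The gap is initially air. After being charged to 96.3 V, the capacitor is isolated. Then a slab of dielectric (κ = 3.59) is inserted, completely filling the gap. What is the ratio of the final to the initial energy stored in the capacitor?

Isolated ⇒ Q is held fixed.
C₂ = 3.59 C₁ and U = Q²/(2C), so U₂/U₁ = C₁/C₂ = 0.279.

U₂/U₁ ≈ 0.279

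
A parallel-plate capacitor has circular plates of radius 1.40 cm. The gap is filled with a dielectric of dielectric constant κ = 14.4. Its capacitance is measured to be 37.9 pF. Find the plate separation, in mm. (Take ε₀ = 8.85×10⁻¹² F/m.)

d ≈ 2.07 mm

A = π(1.40 cm)² = 6.16×10⁻⁴ m².
d = κε₀A/C = 14.4 × 8.85×10⁻¹² × 6.16×10⁻⁴ / 3.79×10⁻¹¹ = 2.07×10⁻³ m.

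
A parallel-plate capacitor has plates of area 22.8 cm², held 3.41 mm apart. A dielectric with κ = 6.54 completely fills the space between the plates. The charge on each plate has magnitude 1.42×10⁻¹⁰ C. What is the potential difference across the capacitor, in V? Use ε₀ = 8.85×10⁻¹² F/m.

V ≈ 3.67 V

A = 22.8 cm² = 2.28×10⁻³ m².
C = κε₀A/d = 6.54 × 8.85×10⁻¹² × 2.28×10⁻³ / 3.41×10⁻³ = 3.87×10⁻¹¹ F.
V = Q/C = 1.42×10⁻¹⁰ / 3.87×10⁻¹¹ = 3.67 V.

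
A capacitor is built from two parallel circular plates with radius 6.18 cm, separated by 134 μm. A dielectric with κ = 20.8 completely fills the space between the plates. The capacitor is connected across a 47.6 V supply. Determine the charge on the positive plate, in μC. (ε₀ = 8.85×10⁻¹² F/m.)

A = π(6.18 cm)² = 1.20×10⁻² m².
C = κε₀A/d = 20.8 × 8.85×10⁻¹² × 1.20×10⁻² / 1.34×10⁻⁴ = 1.65×10⁻⁸ F.
Q = CV = 1.65×10⁻⁸ × 47.6 = 7.85×10⁻⁷ C.

Q ≈ 0.785 μC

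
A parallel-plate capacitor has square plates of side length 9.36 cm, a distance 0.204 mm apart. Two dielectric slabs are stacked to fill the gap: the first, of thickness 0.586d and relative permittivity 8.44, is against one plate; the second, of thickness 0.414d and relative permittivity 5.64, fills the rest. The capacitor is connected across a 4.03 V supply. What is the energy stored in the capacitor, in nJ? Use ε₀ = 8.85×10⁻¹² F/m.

21.6 nJ

A = (9.36 cm)² = 8.76×10⁻³ m².
Stacked slabs ⇒ two capacitors in series, each with the full plate area.
C₁ = κ₁ε₀A/d₁ = 8.44 × 8.85×10⁻¹² × 8.76×10⁻³ / 1.20×10⁻⁴ = 5.47×10⁻⁹ F.
C₂ = κ₂ε₀A/d₂ = 5.64 × 8.85×10⁻¹² × 8.76×10⁻³ / 8.45×10⁻⁵ = 5.18×10⁻⁹ F.
C = (1/C₁ + 1/C₂)⁻¹ = 2.66×10⁻⁹ F.
U = ½CV² = ½ × 2.66×10⁻⁹ × (4.03)² = 2.16×10⁻⁸ J.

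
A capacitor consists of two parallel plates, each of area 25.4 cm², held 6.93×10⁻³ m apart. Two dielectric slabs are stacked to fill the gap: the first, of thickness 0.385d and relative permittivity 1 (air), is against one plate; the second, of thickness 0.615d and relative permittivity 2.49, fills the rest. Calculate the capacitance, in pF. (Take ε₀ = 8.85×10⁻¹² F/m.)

A = 25.4 cm² = 2.54×10⁻³ m².
Stacked slabs ⇒ two capacitors in series, each with the full plate area.
C₁ = κ₁ε₀A/d₁ = 1.00 × 8.85×10⁻¹² × 2.54×10⁻³ / 2.67×10⁻³ = 8.43×10⁻¹² F.
C₂ = κ₂ε₀A/d₂ = 2.49 × 8.85×10⁻¹² × 2.54×10⁻³ / 4.26×10⁻³ = 1.31×10⁻¹¹ F.
C = (1/C₁ + 1/C₂)⁻¹ = 5.13×10⁻¹² F.

C ≈ 5.13 pF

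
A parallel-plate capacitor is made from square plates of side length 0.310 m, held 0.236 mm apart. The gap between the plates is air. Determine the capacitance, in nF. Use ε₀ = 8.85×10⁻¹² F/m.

A = (0.310 m)² = 9.61×10⁻² m².
C = ε₀A/d = 8.85×10⁻¹² × 9.61×10⁻² / 2.36×10⁻⁴ = 3.60×10⁻⁹ F.

C ≈ 3.60 nF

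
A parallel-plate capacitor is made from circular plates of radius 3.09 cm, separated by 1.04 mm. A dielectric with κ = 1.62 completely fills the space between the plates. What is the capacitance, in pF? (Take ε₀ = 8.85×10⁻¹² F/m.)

41.4 pF

A = π(3.09 cm)² = 3.00×10⁻³ m².
C = κε₀A/d = 1.62 × 8.85×10⁻¹² × 3.00×10⁻³ / 1.04×10⁻³ = 4.14×10⁻¹¹ F.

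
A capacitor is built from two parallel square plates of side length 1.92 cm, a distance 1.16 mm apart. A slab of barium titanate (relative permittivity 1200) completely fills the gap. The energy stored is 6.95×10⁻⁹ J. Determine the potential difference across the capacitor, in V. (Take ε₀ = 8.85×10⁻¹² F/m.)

A = (1.92 cm)² = 3.69×10⁻⁴ m².
C = κε₀A/d = 1200 × 8.85×10⁻¹² × 3.69×10⁻⁴ / 1.16×10⁻³ = 3.37×10⁻⁹ F.
V = √(2U/C) = √(2 × 6.95×10⁻⁹ / 3.37×10⁻⁹) = 2.03 V.

2.03 V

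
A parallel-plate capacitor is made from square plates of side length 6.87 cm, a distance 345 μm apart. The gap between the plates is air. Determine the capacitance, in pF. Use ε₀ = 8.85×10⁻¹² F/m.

A = (6.87 cm)² = 4.72×10⁻³ m².
C = ε₀A/d = 8.85×10⁻¹² × 4.72×10⁻³ / 3.45×10⁻⁴ = 1.21×10⁻¹⁰ F.

C ≈ 121 pF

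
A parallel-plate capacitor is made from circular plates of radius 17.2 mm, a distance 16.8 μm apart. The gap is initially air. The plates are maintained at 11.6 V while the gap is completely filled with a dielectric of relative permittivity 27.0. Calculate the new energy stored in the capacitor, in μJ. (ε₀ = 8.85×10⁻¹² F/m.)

A = π(17.2 mm)² = 9.29×10⁻⁴ m².
Initially C₁ = ε₀A/d = 8.85×10⁻¹² × 9.29×10⁻⁴ / 1.68×10⁻⁵ = 4.90×10⁻¹⁰ F.
U₁ = 3.29×10⁻⁸ J.
Battery connected ⇒ V is held fixed. C₂ = 27.0 C₁ and U = ½CV², so U₂/U₁ = C₂/C₁ = 27.0.
U₂ = 27.0 × 3.29×10⁻⁸ = 8.89×10⁻⁷ J.

U ≈ 0.889 μJ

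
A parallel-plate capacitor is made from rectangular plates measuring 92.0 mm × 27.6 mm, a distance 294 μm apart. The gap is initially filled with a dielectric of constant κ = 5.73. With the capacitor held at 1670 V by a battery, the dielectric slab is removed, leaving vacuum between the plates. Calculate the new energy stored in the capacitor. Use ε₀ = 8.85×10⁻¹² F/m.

U ≈ 107 μJ

A = 92.0 × 27.6 mm² = 2.54×10⁻³ m².
Initially C₁ = κε₀A/d = 5.73 × 8.85×10⁻¹² × 2.54×10⁻³ / 2.94×10⁻⁴ = 4.38×10⁻¹⁰ F.
U₁ = 6.11×10⁻⁴ J.
Battery connected ⇒ V is held fixed. C₂ = 0.175 C₁ and U = ½CV², so U₂/U₁ = C₂/C₁ = 0.175.
U₂ = 0.175 × 6.11×10⁻⁴ = 1.07×10⁻⁴ J.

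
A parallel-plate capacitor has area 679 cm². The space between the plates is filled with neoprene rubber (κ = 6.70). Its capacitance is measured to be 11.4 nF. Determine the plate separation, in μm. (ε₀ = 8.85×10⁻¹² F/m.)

d ≈ 353 μm

A = 679 cm² = 6.79×10⁻² m².
d = κε₀A/C = 6.70 × 8.85×10⁻¹² × 6.79×10⁻² / 1.14×10⁻⁸ = 3.53×10⁻⁴ m.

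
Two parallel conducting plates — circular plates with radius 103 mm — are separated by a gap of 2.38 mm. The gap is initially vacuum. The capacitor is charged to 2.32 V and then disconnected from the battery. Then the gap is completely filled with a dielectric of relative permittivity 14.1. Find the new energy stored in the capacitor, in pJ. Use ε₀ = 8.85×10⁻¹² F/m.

23.7 pJ

A = π(103 mm)² = 3.33×10⁻² m².
Initially C₁ = ε₀A/d = 8.85×10⁻¹² × 3.33×10⁻² / 2.38×10⁻³ = 1.24×10⁻¹⁰ F.
U₁ = 3.34×10⁻¹⁰ J.
Isolated ⇒ Q is held fixed. C₂ = 14.1 C₁ and U = Q²/(2C), so U₂/U₁ = C₁/C₂ = 0.0709.
U₂ = 0.0709 × 3.34×10⁻¹⁰ = 2.37×10⁻¹¹ J.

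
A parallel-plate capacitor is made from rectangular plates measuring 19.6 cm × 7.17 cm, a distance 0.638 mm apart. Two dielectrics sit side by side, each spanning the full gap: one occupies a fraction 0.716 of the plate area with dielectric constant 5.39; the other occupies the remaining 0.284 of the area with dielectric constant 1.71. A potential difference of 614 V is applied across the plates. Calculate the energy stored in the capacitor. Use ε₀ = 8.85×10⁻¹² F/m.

A = 19.6 × 7.17 cm² = 1.41×10⁻² m².
Side-by-side slabs ⇒ two capacitors in parallel, each spanning the full gap.
C₁ = κ₁ε₀A₁/d = 5.39 × 8.85×10⁻¹² × 1.01×10⁻² / 6.38×10⁻⁴ = 7.52×10⁻¹⁰ F.
C₂ = κ₂ε₀A₂/d = 1.71 × 8.85×10⁻¹² × 3.99×10⁻³ / 6.38×10⁻⁴ = 9.47×10⁻¹¹ F.
C = C₁ + C₂ = 8.47×10⁻¹⁰ F.
U = ½CV² = ½ × 8.47×10⁻¹⁰ × (614)² = 1.60×10⁻⁴ J.

U ≈ 160 μJ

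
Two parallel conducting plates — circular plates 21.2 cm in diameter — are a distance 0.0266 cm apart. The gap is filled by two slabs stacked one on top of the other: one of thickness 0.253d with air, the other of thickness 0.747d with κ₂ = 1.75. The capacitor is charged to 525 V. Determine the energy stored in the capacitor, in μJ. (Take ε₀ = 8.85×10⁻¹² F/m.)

238 μJ

A = π(21.2/2 cm)² = 3.53×10⁻² m².
Stacked slabs ⇒ two capacitors in series, each with the full plate area.
C₁ = κ₁ε₀A/d₁ = 1.00 × 8.85×10⁻¹² × 3.53×10⁻² / 6.73×10⁻⁵ = 4.64×10⁻⁹ F.
C₂ = κ₂ε₀A/d₂ = 1.75 × 8.85×10⁻¹² × 3.53×10⁻² / 1.99×10⁻⁴ = 2.75×10⁻⁹ F.
C = (1/C₁ + 1/C₂)⁻¹ = 1.73×10⁻⁹ F.
U = ½CV² = ½ × 1.73×10⁻⁹ × (525)² = 2.38×10⁻⁴ J.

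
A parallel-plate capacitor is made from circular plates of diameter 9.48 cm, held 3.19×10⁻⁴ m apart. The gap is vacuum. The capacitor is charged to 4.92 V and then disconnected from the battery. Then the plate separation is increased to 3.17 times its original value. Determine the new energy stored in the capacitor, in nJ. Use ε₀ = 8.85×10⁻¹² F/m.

U ≈ 7.51 nJ

A = π(9.48/2 cm)² = 7.06×10⁻³ m².
Initially C₁ = ε₀A/d = 8.85×10⁻¹² × 7.06×10⁻³ / 3.19×10⁻⁴ = 1.96×10⁻¹⁰ F.
U₁ = 2.37×10⁻⁹ J.
Isolated ⇒ Q is held fixed. C₂ = 0.315 C₁ and U = Q²/(2C), so U₂/U₁ = C₁/C₂ = 3.17.
U₂ = 3.17 × 2.37×10⁻⁹ = 7.51×10⁻⁹ J.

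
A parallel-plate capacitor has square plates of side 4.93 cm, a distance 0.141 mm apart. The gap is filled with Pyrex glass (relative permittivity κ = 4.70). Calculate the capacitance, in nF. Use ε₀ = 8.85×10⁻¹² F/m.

A = (4.93 cm)² = 2.43×10⁻³ m².
C = κε₀A/d = 4.70 × 8.85×10⁻¹² × 2.43×10⁻³ / 1.41×10⁻⁴ = 7.17×10⁻¹⁰ F.

C ≈ 0.717 nF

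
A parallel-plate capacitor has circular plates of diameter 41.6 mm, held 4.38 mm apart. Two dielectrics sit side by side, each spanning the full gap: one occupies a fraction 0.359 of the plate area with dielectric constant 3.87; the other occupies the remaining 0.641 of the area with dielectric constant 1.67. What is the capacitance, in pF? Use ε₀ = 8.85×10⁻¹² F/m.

C ≈ 6.76 pF

A = π(41.6/2 mm)² = 1.36×10⁻³ m².
Side-by-side slabs ⇒ two capacitors in parallel, each spanning the full gap.
C₁ = κ₁ε₀A₁/d = 3.87 × 8.85×10⁻¹² × 4.88×10⁻⁴ / 4.38×10⁻³ = 3.82×10⁻¹² F.
C₂ = κ₂ε₀A₂/d = 1.67 × 8.85×10⁻¹² × 8.71×10⁻⁴ / 4.38×10⁻³ = 2.94×10⁻¹² F.
C = C₁ + C₂ = 6.76×10⁻¹² F.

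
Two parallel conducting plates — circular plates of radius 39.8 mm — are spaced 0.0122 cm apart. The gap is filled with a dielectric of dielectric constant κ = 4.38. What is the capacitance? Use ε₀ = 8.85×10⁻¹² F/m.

C ≈ 1.58 nF

A = π(39.8 mm)² = 4.98×10⁻³ m².
C = κε₀A/d = 4.38 × 8.85×10⁻¹² × 4.98×10⁻³ / 1.22×10⁻⁴ = 1.58×10⁻⁹ F.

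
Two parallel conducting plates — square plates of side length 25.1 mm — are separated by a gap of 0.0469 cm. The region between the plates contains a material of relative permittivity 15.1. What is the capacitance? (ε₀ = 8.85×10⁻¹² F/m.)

C ≈ 180 pF

A = (25.1 mm)² = 6.30×10⁻⁴ m².
C = κε₀A/d = 15.1 × 8.85×10⁻¹² × 6.30×10⁻⁴ / 4.69×10⁻⁴ = 1.80×10⁻¹⁰ F.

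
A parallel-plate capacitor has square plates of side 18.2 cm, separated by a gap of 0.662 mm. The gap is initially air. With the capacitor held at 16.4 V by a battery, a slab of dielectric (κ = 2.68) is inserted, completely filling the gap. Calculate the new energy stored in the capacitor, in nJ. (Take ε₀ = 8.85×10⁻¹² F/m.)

A = (18.2 cm)² = 3.31×10⁻² m².
Initially C₁ = ε₀A/d = 8.85×10⁻¹² × 3.31×10⁻² / 6.62×10⁻⁴ = 4.43×10⁻¹⁰ F.
U₁ = 5.96×10⁻⁸ J.
Battery connected ⇒ V is held fixed. C₂ = 2.68 C₁ and U = ½CV², so U₂/U₁ = C₂/C₁ = 2.68.
U₂ = 2.68 × 5.96×10⁻⁸ = 1.60×10⁻⁷ J.

160 nJ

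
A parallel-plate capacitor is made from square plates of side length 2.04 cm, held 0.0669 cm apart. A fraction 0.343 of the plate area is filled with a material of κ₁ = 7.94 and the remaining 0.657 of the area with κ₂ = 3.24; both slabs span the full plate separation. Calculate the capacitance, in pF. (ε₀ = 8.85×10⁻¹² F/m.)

C ≈ 26.7 pF

A = (2.04 cm)² = 4.16×10⁻⁴ m².
Side-by-side slabs ⇒ two capacitors in parallel, each spanning the full gap.
C₁ = κ₁ε₀A₁/d = 7.94 × 8.85×10⁻¹² × 1.43×10⁻⁴ / 6.69×10⁻⁴ = 1.50×10⁻¹¹ F.
C₂ = κ₂ε₀A₂/d = 3.24 × 8.85×10⁻¹² × 2.73×10⁻⁴ / 6.69×10⁻⁴ = 1.17×10⁻¹¹ F.
C = C₁ + C₂ = 2.67×10⁻¹¹ F.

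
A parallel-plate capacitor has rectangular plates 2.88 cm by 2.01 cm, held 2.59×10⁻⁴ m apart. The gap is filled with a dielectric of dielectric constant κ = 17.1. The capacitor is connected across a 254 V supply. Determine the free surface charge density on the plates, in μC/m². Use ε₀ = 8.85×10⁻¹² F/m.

148 μC/m²

A = 2.88 × 2.01 cm² = 5.79×10⁻⁴ m².
C = κε₀A/d = 17.1 × 8.85×10⁻¹² × 5.79×10⁻⁴ / 2.59×10⁻⁴ = 3.38×10⁻¹⁰ F.
σ = Q/A = CV/A = 3.38×10⁻¹⁰ × 254 / 5.79×10⁻⁴ = 1.48×10⁻⁴ C/m².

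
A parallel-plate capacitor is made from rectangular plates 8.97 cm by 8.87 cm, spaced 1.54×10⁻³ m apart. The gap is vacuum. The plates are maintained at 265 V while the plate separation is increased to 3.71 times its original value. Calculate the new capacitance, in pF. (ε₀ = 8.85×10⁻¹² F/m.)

C ≈ 12.3 pF

A = 8.97 × 8.87 cm² = 7.96×10⁻³ m².
Initially C₁ = ε₀A/d = 8.85×10⁻¹² × 7.96×10⁻³ / 1.54×10⁻³ = 4.57×10⁻¹¹ F.
C = ε₀A/d scales as 1/d, so C₂/C₁ = d₁/d₂ = 1/3.71 = 0.270.
C₂ = 0.270 × 4.57×10⁻¹¹ = 1.23×10⁻¹¹ F.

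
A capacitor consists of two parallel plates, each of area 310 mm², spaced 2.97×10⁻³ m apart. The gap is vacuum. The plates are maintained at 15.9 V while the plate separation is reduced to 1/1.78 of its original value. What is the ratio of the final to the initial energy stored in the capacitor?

1.78

Battery connected ⇒ V is held fixed.
C₂ = 1.78 C₁ and U = ½CV², so U₂/U₁ = C₂/C₁ = 1.78.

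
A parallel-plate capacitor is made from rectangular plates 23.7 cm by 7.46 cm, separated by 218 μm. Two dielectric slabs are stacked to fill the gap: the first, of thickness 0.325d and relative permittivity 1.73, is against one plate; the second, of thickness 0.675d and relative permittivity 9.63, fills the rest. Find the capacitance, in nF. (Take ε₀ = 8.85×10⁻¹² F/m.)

A = 23.7 × 7.46 cm² = 1.77×10⁻² m².
Stacked slabs ⇒ two capacitors in series, each with the full plate area.
C₁ = κ₁ε₀A/d₁ = 1.73 × 8.85×10⁻¹² × 1.77×10⁻² / 7.08×10⁻⁵ = 3.82×10⁻⁹ F.
C₂ = κ₂ε₀A/d₂ = 9.63 × 8.85×10⁻¹² × 1.77×10⁻² / 1.47×10⁻⁴ = 1.02×10⁻⁸ F.
C = (1/C₁ + 1/C₂)⁻¹ = 2.78×10⁻⁹ F.

C ≈ 2.78 nF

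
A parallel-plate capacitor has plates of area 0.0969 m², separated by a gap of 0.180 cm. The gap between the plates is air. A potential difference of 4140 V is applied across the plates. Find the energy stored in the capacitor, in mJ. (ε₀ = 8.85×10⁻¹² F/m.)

C = ε₀A/d = 8.85×10⁻¹² × 9.69×10⁻² / 1.80×10⁻³ = 4.76×10⁻¹⁰ F.
U = ½CV² = ½ × 4.76×10⁻¹⁰ × (4140)² = 4.08×10⁻³ J.

U ≈ 4.08 mJ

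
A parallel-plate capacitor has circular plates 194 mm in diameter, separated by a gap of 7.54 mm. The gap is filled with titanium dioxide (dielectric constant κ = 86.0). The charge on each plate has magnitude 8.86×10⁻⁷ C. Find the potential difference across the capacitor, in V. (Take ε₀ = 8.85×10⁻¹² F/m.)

A = π(194/2 mm)² = 2.96×10⁻² m².
C = κε₀A/d = 86.0 × 8.85×10⁻¹² × 2.96×10⁻² / 7.54×10⁻³ = 2.98×10⁻⁹ F.
V = Q/C = 8.86×10⁻⁷ / 2.98×10⁻⁹ = 2.97×10² V.

297 V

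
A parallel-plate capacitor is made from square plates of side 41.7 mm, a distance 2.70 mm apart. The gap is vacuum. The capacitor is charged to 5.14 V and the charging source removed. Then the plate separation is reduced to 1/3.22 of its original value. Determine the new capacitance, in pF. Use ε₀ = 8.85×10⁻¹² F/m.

18.4 pF

A = (41.7 mm)² = 1.74×10⁻³ m².
Initially C₁ = ε₀A/d = 8.85×10⁻¹² × 1.74×10⁻³ / 2.70×10⁻³ = 5.70×10⁻¹² F.
C = ε₀A/d scales as 1/d, so C₂/C₁ = d₁/d₂ = 3.22.
C₂ = 3.22 × 5.70×10⁻¹² = 1.84×10⁻¹¹ F.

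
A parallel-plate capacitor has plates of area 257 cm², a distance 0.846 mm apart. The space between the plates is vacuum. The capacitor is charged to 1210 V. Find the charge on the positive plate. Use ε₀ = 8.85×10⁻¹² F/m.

Q ≈ 325 nC

A = 257 cm² = 2.57×10⁻² m².
C = ε₀A/d = 8.85×10⁻¹² × 2.57×10⁻² / 8.46×10⁻⁴ = 2.69×10⁻¹⁰ F.
Q = CV = 2.69×10⁻¹⁰ × 1210 = 3.25×10⁻⁷ C.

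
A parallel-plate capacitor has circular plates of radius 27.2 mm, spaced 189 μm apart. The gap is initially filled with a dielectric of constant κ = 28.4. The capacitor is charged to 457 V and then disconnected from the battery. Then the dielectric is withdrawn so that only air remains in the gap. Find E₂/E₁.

Isolated ⇒ Q is held fixed.
V₂ = Q/C₂ = V₁/0.0352; E = V/d, so E₂/E₁ = (V₂/V₁)(d₁/d₂) = 28.4.

28.4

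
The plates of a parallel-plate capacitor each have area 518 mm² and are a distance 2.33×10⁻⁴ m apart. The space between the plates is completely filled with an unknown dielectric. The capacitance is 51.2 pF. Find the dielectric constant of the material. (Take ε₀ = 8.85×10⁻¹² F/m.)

A = 518 mm² = 5.18×10⁻⁴ m².
κ = Cd/(ε₀A) = 5.12×10⁻¹¹ × 2.33×10⁻⁴ / (8.85×10⁻¹² × 5.18×10⁻⁴) = 2.60.

κ ≈ 2.60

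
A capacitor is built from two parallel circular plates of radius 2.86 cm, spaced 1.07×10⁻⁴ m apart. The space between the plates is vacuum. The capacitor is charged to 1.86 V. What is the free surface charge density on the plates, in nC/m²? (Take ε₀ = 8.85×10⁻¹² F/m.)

A = π(2.86 cm)² = 2.57×10⁻³ m².
C = ε₀A/d = 8.85×10⁻¹² × 2.57×10⁻³ / 1.07×10⁻⁴ = 2.13×10⁻¹⁰ F.
σ = Q/A = CV/A = 2.13×10⁻¹⁰ × 1.86 / 2.57×10⁻³ = 1.54×10⁻⁷ C/m².

154 nC/m²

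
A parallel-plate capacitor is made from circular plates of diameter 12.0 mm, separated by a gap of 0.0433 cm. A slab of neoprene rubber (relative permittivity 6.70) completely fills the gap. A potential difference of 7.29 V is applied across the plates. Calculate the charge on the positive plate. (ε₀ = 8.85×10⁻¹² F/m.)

A = π(12.0/2 mm)² = 1.13×10⁻⁴ m².
C = κε₀A/d = 6.70 × 8.85×10⁻¹² × 1.13×10⁻⁴ / 4.33×10⁻⁴ = 1.55×10⁻¹¹ F.
Q = CV = 1.55×10⁻¹¹ × 7.29 = 1.13×10⁻¹⁰ C.

113 pC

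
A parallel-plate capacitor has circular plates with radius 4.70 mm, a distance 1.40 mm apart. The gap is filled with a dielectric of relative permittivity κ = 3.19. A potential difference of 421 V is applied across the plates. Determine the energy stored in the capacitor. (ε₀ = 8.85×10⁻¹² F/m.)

A = π(4.70 mm)² = 6.94×10⁻⁵ m².
C = κε₀A/d = 3.19 × 8.85×10⁻¹² × 6.94×10⁻⁵ / 1.40×10⁻³ = 1.40×10⁻¹² F.
U = ½CV² = ½ × 1.40×10⁻¹² × (421)² = 1.24×10⁻⁷ J.

124 nJ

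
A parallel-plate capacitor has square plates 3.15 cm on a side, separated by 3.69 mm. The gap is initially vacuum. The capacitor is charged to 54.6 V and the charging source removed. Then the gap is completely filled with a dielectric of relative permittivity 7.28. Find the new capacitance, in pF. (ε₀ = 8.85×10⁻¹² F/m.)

A = (3.15 cm)² = 9.92×10⁻⁴ m².
Initially C₁ = ε₀A/d = 8.85×10⁻¹² × 9.92×10⁻⁴ / 3.69×10⁻³ = 2.38×10⁻¹² F.
C = κε₀A/d scales with κ, so C₂/C₁ = κ = 7.28.
C₂ = 7.28 × 2.38×10⁻¹² = 1.73×10⁻¹¹ F.

C ≈ 17.3 pF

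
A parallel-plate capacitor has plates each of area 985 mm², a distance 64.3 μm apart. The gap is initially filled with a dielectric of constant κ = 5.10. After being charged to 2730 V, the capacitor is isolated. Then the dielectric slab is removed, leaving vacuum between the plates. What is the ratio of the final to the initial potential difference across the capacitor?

5.10

Isolated ⇒ Q is held fixed.
C₂ = 0.196 C₁ and V = Q/C, so V₂/V₁ = C₁/C₂ = 5.10.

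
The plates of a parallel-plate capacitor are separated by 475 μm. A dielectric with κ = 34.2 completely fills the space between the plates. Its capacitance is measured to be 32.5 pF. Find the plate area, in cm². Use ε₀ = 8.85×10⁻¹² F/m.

A = Cd/(κε₀) = 3.25×10⁻¹¹ × 4.75×10⁻⁴ / (34.2 × 8.85×10⁻¹²) = 5.10×10⁻⁵ m².

0.510 cm²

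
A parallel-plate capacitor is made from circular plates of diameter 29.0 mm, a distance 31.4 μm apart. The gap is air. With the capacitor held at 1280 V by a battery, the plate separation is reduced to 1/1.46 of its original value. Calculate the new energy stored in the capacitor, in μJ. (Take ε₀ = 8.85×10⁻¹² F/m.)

223 μJ

A = π(29.0/2 mm)² = 6.61×10⁻⁴ m².
Initially C₁ = ε₀A/d = 8.85×10⁻¹² × 6.61×10⁻⁴ / 3.14×10⁻⁵ = 1.86×10⁻¹⁰ F.
U₁ = 1.53×10⁻⁴ J.
Battery connected ⇒ V is held fixed. C₂ = 1.46 C₁ and U = ½CV², so U₂/U₁ = C₂/C₁ = 1.46.
U₂ = 1.46 × 1.53×10⁻⁴ = 2.23×10⁻⁴ J.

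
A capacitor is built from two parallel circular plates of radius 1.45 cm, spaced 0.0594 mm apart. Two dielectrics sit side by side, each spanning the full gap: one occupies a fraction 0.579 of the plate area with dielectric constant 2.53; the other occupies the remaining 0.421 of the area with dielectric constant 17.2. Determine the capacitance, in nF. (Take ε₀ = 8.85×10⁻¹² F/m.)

0.857 nF

A = π(1.45 cm)² = 6.61×10⁻⁴ m².
Side-by-side slabs ⇒ two capacitors in parallel, each spanning the full gap.
C₁ = κ₁ε₀A₁/d = 2.53 × 8.85×10⁻¹² × 3.82×10⁻⁴ / 5.94×10⁻⁵ = 1.44×10⁻¹⁰ F.
C₂ = κ₂ε₀A₂/d = 17.2 × 8.85×10⁻¹² × 2.78×10⁻⁴ / 5.94×10⁻⁵ = 7.13×10⁻¹⁰ F.
C = C₁ + C₂ = 8.57×10⁻¹⁰ F.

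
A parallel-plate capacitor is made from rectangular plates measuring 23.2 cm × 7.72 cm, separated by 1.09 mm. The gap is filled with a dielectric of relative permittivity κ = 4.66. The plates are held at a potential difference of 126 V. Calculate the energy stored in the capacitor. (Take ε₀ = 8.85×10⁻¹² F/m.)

U ≈ 5.38 μJ

A = 23.2 × 7.72 cm² = 1.79×10⁻² m².
C = κε₀A/d = 4.66 × 8.85×10⁻¹² × 1.79×10⁻² / 1.09×10⁻³ = 6.78×10⁻¹⁰ F.
U = ½CV² = ½ × 6.78×10⁻¹⁰ × (126)² = 5.38×10⁻⁶ J.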